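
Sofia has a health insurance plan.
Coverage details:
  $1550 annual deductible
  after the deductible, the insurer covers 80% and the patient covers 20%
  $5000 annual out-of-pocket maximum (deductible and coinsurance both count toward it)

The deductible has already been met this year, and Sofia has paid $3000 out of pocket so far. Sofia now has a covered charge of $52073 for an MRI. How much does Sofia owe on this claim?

The deductible is already satisfied, so the full bill goes to coinsurance.
Patient's 20% share of $52073 is $10414.60.
Year-to-date out-of-pocket would reach $3000 + $10414.60 = $13414.60, above the $5000 maximum, so the patient pays only $5000 − $3000 = $2000.

$2000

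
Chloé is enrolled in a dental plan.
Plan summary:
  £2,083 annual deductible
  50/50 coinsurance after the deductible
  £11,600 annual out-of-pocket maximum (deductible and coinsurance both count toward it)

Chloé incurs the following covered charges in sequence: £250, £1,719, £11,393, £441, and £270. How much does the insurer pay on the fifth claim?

£135

Claim 1 (£250): fully absorbed by the deductible. Patient pays £250; OOP now £250. Plan pays £250 − £250 = £0.
Claim 2 (£1,719): all of it applies to the deductible. Cost to patient: £1,719. OOP to date £1,969. Insurer: £1,719 − £1,719 = £0.
Claim 3 (£11,393): £114 to deductible, leaving £11,279; 50% of £11,279 = £5,639.50. Cost to patient: £5,753.50. OOP to date £7,722.50. Plan pays £11,393 − £5,753.50 = £5,639.50.
Claim 4 (£441): 50% coinsurance on £441 = £220.50. Patient pays £220.50; OOP now £7,943. Insurer: £441 − £220.50 = £220.50.
Claim 5 (£270): deductible met; 50% of £270 = £135. Cost to patient: £135. OOP to date £8,078. Insurer: £270 − £135 = £135.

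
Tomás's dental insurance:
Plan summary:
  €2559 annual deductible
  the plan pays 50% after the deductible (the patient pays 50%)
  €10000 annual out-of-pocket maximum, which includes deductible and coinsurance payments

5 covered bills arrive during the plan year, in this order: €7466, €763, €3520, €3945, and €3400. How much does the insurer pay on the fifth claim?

#1 (€7466): deductible takes €2559, €4907 remains; patient's 50% is €2453.50. Patient owes €5012.50 (running OOP €5012.50). Plan pays €7466 − €5012.50 = €2453.50.
#2 (€763): deductible already satisfied, so patient's share is 50% × €763 = €381.50. Patient owes €381.50 (running OOP €5394). Insurer: €763 − €381.50 = €381.50.
#3 (€3520): deductible already satisfied, so patient's share is 50% × €3520 = €1760. Cost to patient: €1760. OOP to date €7154. Plan pays €3520 − €1760 = €1760.
#4 (€3945): deductible already satisfied, so patient's share is 50% × €3945 = €1972.50. Patient pays €1972.50; OOP now €9126.50. Insurer: €3945 − €1972.50 = €1972.50.
#5 (€3400): deductible already satisfied, so patient's share is 50% × €3400 = €1700. That would push OOP to €10826.50, over the €10000 cap, so patient pays €10000 − €9126.50 = €873.50. Plan pays €3400 − €873.50 = €2526.50.

€2526.50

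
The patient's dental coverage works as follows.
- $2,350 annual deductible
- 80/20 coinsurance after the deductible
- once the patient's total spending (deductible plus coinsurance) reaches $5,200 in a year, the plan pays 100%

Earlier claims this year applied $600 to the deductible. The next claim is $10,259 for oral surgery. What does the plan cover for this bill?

$6,807.20

$600 of the $2,350 deductible is already met, leaving $1,750.
After the $1,750 deductible portion, $10,259 − $1,750 = $8,509 is subject to coinsurance.
Coinsurance: $8,509 × 20% = $1,701.80.
So the patient owes $1,750 + $1,701.80 = $3,451.80 before any cap.
Year-to-date out-of-pocket becomes $600 + $3,451.80 = $4,051.80, still under the $5,200 maximum, so no cap applies.
Insurer pays the balance: $10,259 − $3,451.80 = $6,807.20.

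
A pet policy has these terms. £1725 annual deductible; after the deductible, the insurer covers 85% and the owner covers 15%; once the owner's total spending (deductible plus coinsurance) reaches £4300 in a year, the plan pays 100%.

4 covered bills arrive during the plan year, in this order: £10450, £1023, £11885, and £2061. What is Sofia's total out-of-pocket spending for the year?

£4300

#1 (£10450): £1725 finishes the deductible; £8725 goes to coinsurance; 15% of £8725 = £1308.75. Owner owes £3033.75 (running OOP £3033.75).
#2 (£1023): 15% coinsurance on £1023 = £153.45. Cost to owner: £153.45. OOP to date £3187.20.
#3 (£11885): deductible already satisfied, so owner's share is 15% × £11885 = £1782.75. Adding that to £3187.20 gives £4969.95, past the £4300 cap; owner pays only £4300 − £3187.20 = £1112.80.
#4 (£2061): deductible already satisfied, so owner's share is 15% × £2061 = £309.15. Adding that to £4300 gives £4609.15, past the £4300 cap; owner pays only £4300 − £4300 = £0.
Total paid by the owner: £3033.75 + £153.45 + £1112.80 + £0 = £4300.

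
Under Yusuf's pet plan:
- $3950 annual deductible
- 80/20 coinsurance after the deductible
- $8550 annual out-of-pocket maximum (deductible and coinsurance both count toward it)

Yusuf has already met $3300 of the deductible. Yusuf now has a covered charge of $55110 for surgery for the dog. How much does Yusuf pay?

$3300 of the $3950 deductible is already met, leaving $650.
That leaves $55110 − $650 = $54460 for coinsurance.
20% of $54460 = $10892 falls to the owner.
That puts the owner's cost at $650 + $10892 = $11542 before any cap.
That would bring total out-of-pocket to $14842, past the $8550 cap. The owner is capped at $8550 − $3300 = $5250 on this claim.

$5250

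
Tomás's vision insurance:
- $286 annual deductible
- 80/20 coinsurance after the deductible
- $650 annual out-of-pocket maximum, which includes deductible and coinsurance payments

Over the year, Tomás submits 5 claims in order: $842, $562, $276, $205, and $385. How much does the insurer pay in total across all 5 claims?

#1 ($842): $286 to deductible, leaving $556; coinsurance $556 × 20% = $111.20. Cost to member: $397.20. OOP to date $397.20. Plan pays $842 − $397.20 = $444.80.
#2 ($562): 20% coinsurance on $562 = $112.40. Cost to member: $112.40. OOP to date $509.60. Insurer: $562 − $112.40 = $449.60.
#3 ($276): deductible already satisfied, so member's share is 20% × $276 = $55.20. Cost to member: $55.20. OOP to date $564.80. Insurer: $276 − $55.20 = $220.80.
#4 ($205): deductible already satisfied, so member's share is 20% × $205 = $41. Member pays $41; OOP now $605.80. Plan pays $205 − $41 = $164.
#5 ($385): deductible met; 20% of $385 = $77. That would push OOP to $682.80, over the $650 cap, so member pays $650 − $605.80 = $44.20. Plan pays $385 − $44.20 = $340.80.
Insurer total: $444.80 + $449.60 + $220.80 + $164 + $340.80 = $1620.

$1620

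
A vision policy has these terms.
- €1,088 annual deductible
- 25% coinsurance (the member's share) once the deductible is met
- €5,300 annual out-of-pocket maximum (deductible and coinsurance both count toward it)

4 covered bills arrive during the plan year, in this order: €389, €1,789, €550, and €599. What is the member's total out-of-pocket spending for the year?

€1,647.75

Bill 1, €389: entire amount goes to the deductible. Cost to member: €389. OOP to date €389.
Bill 2, €1,789: €699 finishes the deductible; €1,090 goes to coinsurance; 25% of €1,090 = €272.50. Member owes €971.50 (running OOP €1,360.50).
Bill 3, €550: deductible met; 25% of €550 = €137.50. Cost to member: €137.50. OOP to date €1,498.
Bill 4, €599: deductible met; 25% of €599 = €149.75. Member pays €149.75; OOP now €1,647.75.
Summing the member's payments: €389 + €971.50 + €137.50 + €149.75 = €1,647.75.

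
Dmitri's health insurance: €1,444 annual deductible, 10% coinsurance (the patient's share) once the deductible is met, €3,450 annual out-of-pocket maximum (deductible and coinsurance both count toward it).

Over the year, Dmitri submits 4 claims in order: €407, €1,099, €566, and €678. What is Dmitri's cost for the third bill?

#1 (€407): fully absorbed by the deductible. Cost to patient: €407. OOP to date €407.
#2 (€1,099): deductible takes €1,037, €62 remains; 10% of €62 = €6.20. Patient pays €1,043.20; OOP now €1,450.20.
#3 (€566): deductible met; 10% of €566 = €56.60. Patient pays €56.60; OOP now €1,506.80.

€56.60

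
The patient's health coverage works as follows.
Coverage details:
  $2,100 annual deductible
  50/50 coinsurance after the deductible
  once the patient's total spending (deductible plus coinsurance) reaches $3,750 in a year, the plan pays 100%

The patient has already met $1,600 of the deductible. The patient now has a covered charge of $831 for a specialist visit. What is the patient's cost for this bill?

$665.50

Deductible still to meet: $2,100 − $1,600 = $500.
After the $500 deductible portion, $831 − $500 = $331 is subject to coinsurance.
Coinsurance: $331 × 50% = $165.50.
So the patient owes $500 + $165.50 = $665.50 before any cap.
Year-to-date out-of-pocket becomes $1,600 + $665.50 = $2,265.50, still under the $3,750 maximum, so no cap applies.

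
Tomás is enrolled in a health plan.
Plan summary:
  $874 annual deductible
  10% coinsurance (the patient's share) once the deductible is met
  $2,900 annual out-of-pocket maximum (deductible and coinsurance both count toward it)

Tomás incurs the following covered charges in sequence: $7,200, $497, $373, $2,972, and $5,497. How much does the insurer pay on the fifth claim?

Claim 1 — $7,200: $874 finishes the deductible; $6,326 goes to coinsurance; patient's 10% is $632.60. Cost to patient: $1,506.60. OOP to date $1,506.60. Plan pays $7,200 − $1,506.60 = $5,693.40.
Claim 2 — $497: 10% coinsurance on $497 = $49.70. Patient pays $49.70; OOP now $1,556.30. Insurer: $497 − $49.70 = $447.30.
Claim 3 — $373: deductible met; 10% of $373 = $37.30. Cost to patient: $37.30. OOP to date $1,593.60. Insurer: $373 − $37.30 = $335.70.
Claim 4 — $2,972: deductible met; 10% of $2,972 = $297.20. Patient pays $297.20; OOP now $1,890.80. Plan pays $2,972 − $297.20 = $2,674.80.
Claim 5 — $5,497: deductible already satisfied, so patient's share is 10% × $5,497 = $549.70. Cost to patient: $549.70. OOP to date $2,440.50. Plan pays $5,497 − $549.70 = $4,947.30.

$4,947.30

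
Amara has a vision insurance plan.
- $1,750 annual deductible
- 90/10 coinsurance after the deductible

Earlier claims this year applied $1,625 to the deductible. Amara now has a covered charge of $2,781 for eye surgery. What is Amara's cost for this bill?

$390.60

Deductible still to meet: $1,750 − $1,625 = $125.
That leaves $2,781 − $125 = $2,656 for coinsurance.
Coinsurance: $2,656 × 10% = $265.60.
Member responsibility: $125 + $265.60 = $390.60.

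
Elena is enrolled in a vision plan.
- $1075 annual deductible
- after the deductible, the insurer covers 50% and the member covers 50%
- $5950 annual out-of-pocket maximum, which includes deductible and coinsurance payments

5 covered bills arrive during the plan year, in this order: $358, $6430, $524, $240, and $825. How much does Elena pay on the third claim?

$262

Bill 1, $358: entire amount goes to the deductible. Member owes $358 (running OOP $358).
Bill 2, $6430: deductible takes $717, $5713 remains; member's 50% is $2856.50. Member owes $3573.50 (running OOP $3931.50).
Bill 3, $524: deductible met; 50% of $524 = $262. Member pays $262; OOP now $4193.50.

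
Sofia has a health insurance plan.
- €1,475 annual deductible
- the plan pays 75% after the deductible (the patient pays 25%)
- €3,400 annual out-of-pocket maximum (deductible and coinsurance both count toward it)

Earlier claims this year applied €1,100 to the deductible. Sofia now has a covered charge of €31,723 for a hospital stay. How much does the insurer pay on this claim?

€29,423

Deductible still to meet: €1,475 − €1,100 = €375.
After the €375 deductible portion, €31,723 − €375 = €31,348 is subject to coinsurance.
25% of €31,348 = €7,837 falls to the patient.
So the patient owes €375 + €7,837 = €8,212 before any cap.
Adding €8,212 to the €1,100 already spent would give €9,312, which exceeds the €3,400 cap; the patient pays just €3,400 − €1,100 = €2,300.
The plan picks up €31,723 − €2,300 = €29,423.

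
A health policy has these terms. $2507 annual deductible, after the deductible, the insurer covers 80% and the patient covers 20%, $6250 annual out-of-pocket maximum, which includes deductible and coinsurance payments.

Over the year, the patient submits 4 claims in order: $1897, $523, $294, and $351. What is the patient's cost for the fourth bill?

Claim 1 ($1897): entire amount goes to the deductible. Patient pays $1897; OOP now $1897.
Claim 2 ($523): fully absorbed by the deductible. Patient pays $523; OOP now $2420.
Claim 3 ($294): $87 to deductible, leaving $207; 20% of $207 = $41.40. Cost to patient: $128.40. OOP to date $2548.40.
Claim 4 ($351): deductible already satisfied, so patient's share is 20% × $351 = $70.20. Patient owes $70.20 (running OOP $2618.60).

$70.20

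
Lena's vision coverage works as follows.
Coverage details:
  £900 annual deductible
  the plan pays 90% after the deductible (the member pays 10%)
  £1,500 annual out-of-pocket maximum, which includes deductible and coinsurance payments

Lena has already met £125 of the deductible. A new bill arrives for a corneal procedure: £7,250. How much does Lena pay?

£1,375

Deductible still to meet: £900 − £125 = £775.
That leaves £7,250 − £775 = £6,475 for coinsurance.
10% of £6,475 = £647.50 falls to the member.
So the member owes £775 + £647.50 = £1,422.50 before any cap.
Adding £1,422.50 to the £125 already spent would give £1,547.50, which exceeds the £1,500 cap; the member pays just £1,500 − £125 = £1,375.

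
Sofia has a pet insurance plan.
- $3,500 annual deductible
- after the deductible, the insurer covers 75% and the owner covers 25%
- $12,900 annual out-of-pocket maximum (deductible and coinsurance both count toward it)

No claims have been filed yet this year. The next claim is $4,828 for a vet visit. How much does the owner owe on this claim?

Deductible not yet touched, so the first $3,500 of the bill goes to the deductible.
That leaves $4,828 − $3,500 = $1,328 for coinsurance.
25% of $1,328 = $332 falls to the owner.
So the owner owes $3,500 + $332 = $3,832 before any cap.
Year-to-date out-of-pocket becomes $0 + $3,832 = $3,832, still under the $12,900 maximum, so no cap applies.

$3,832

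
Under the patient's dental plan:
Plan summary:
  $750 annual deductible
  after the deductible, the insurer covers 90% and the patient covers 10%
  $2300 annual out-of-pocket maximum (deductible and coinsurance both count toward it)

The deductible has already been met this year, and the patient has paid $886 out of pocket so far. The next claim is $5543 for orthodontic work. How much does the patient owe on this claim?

$554.30

With the deductible met, the entire $5543 is subject to coinsurance.
Patient's 10% share of $5543 is $554.30.
Total out-of-pocket so far would be $886 + $554.30 = $1440.30, below the $2300 cap — no reduction.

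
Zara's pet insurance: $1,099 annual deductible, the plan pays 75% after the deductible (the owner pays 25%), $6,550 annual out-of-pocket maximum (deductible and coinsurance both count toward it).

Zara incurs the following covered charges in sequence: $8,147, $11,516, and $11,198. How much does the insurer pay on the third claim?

Claim 1 ($8,147): $1,099 to deductible, leaving $7,048; owner's 25% is $1,762. Cost to owner: $2,861. OOP to date $2,861. Plan pays $8,147 − $2,861 = $5,286.
Claim 2 ($11,516): deductible already satisfied, so owner's share is 25% × $11,516 = $2,879. Cost to owner: $2,879. OOP to date $5,740. Plan pays $11,516 − $2,879 = $8,637.
Claim 3 ($11,198): 25% coinsurance on $11,198 = $2,799.50. Adding that to $5,740 gives $8,539.50, past the $6,550 cap; owner pays only $6,550 − $5,740 = $810. Insurer: $11,198 − $810 = $10,388.

$10,388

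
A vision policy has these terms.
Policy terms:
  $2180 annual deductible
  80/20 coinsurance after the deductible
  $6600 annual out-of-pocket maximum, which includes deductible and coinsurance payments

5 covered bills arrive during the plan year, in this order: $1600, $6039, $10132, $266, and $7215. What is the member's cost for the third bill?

Claim 1 — $1600: all of it applies to the deductible. Member pays $1600; OOP now $1600.
Claim 2 — $6039: deductible takes $580, $5459 remains; coinsurance $5459 × 20% = $1091.80. Member pays $1671.80; OOP now $3271.80.
Claim 3 — $10132: deductible met; 20% of $10132 = $2026.40. Member pays $2026.40; OOP now $5298.20.

$2026.40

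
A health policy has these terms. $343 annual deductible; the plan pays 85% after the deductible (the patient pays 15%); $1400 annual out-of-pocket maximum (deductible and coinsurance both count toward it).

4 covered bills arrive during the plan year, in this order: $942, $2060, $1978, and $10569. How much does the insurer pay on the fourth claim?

Bill 1, $942: $343 to deductible, leaving $599; patient's 15% is $89.85. Patient pays $432.85; OOP now $432.85. Insurer: $942 − $432.85 = $509.15.
Bill 2, $2060: 15% coinsurance on $2060 = $309. Cost to patient: $309. OOP to date $741.85. Plan pays $2060 − $309 = $1751.
Bill 3, $1978: deductible already satisfied, so patient's share is 15% × $1978 = $296.70. Cost to patient: $296.70. OOP to date $1038.55. Insurer: $1978 − $296.70 = $1681.30.
Bill 4, $10569: deductible met; 15% of $10569 = $1585.35. Adding that to $1038.55 gives $2623.90, past the $1400 cap; patient pays only $1400 − $1038.55 = $361.45. Insurer: $10569 − $361.45 = $10207.55.

$10207.55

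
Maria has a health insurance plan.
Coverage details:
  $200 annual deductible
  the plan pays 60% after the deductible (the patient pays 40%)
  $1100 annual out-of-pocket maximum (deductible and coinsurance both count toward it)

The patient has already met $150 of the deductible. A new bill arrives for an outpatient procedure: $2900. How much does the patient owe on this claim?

$150 of the $200 deductible is already met, leaving $50.
The remaining $2850 (= $2900 − $50) moves to coinsurance.
40% of $2850 = $1140 falls to the patient.
Patient responsibility before any cap: $50 + $1140 = $1190.
Year-to-date out-of-pocket would reach $150 + $1190 = $1340, above the $1100 maximum, so the patient pays only $1100 − $150 = $950.

$950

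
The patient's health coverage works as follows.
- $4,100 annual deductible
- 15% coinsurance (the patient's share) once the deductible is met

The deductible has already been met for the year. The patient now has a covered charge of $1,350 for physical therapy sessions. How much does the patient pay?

The deductible is already satisfied, so the full bill goes to coinsurance.
Patient's 15% share of $1,350 is $202.50.

$202.50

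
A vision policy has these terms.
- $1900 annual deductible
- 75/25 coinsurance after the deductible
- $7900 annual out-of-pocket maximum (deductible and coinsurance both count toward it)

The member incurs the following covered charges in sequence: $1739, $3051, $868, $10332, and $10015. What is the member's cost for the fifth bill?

#1 ($1739): all of it applies to the deductible. Member owes $1739 (running OOP $1739).
#2 ($3051): $161 finishes the deductible; $2890 goes to coinsurance; 25% of $2890 = $722.50. Member owes $883.50 (running OOP $2622.50).
#3 ($868): deductible already satisfied, so member's share is 25% × $868 = $217. Cost to member: $217. OOP to date $2839.50.
#4 ($10332): deductible met; 25% of $10332 = $2583. Member owes $2583 (running OOP $5422.50).
#5 ($10015): deductible met; 25% of $10015 = $2503.75. Adding that to $5422.50 gives $7926.25, past the $7900 cap; member pays only $7900 − $5422.50 = $2477.50.

$2477.50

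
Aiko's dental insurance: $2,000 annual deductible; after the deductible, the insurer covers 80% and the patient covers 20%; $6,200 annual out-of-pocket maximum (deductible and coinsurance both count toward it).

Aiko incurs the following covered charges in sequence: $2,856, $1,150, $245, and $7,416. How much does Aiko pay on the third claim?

$49

Bill 1, $2,856: deductible takes $2,000, $856 remains; coinsurance $856 × 20% = $171.20. Cost to patient: $2,171.20. OOP to date $2,171.20.
Bill 2, $1,150: deductible met; 20% of $1,150 = $230. Patient pays $230; OOP now $2,401.20.
Bill 3, $245: 20% coinsurance on $245 = $49. Cost to patient: $49. OOP to date $2,450.20.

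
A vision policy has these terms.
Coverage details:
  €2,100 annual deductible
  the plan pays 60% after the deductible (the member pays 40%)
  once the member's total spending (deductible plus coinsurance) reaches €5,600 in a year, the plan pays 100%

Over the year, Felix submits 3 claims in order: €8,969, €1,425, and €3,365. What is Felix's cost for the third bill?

#1 (€8,969): deductible takes €2,100, €6,869 remains; 40% of €6,869 = €2,747.60. Member owes €4,847.60 (running OOP €4,847.60).
#2 (€1,425): deductible already satisfied, so member's share is 40% × €1,425 = €570. Cost to member: €570. OOP to date €5,417.60.
#3 (€3,365): deductible met; 40% of €3,365 = €1,346. Adding that to €5,417.60 gives €6,763.60, past the €5,600 cap; member pays only €5,600 − €5,417.60 = €182.40.

€182.40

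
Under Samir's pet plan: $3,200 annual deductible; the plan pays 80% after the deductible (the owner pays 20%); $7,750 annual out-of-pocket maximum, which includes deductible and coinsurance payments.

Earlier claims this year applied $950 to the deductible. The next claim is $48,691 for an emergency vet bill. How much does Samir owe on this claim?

$6,800

Deductible still to meet: $3,200 − $950 = $2,250.
The remaining $46,441 (= $48,691 − $2,250) moves to coinsurance.
20% of $46,441 = $9,288.20 falls to the owner.
That puts the owner's cost at $2,250 + $9,288.20 = $11,538.20 before any cap.
Year-to-date out-of-pocket would reach $950 + $11,538.20 = $12,488.20, above the $7,750 maximum, so the owner pays only $7,750 − $950 = $6,800.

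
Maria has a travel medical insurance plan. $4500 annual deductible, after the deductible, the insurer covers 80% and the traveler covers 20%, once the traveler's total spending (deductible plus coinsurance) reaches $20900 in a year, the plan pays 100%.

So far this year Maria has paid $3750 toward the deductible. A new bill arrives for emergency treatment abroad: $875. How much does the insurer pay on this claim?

$100

$3750 of the $4500 deductible is already met, leaving $750.
The remaining $125 (= $875 − $750) moves to coinsurance.
20% of $125 = $25 falls to the traveler.
That puts the traveler's cost at $750 + $25 = $775 before any cap.
Cumulative spending $3750 + $775 = $4525 stays under the $20900 maximum.
The plan picks up $875 − $775 = $100.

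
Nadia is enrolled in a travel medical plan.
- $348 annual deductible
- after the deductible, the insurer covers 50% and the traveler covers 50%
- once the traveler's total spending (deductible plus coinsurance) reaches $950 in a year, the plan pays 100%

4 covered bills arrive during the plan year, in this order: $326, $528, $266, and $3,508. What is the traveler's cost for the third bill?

$133

Claim 1 ($326): entire amount goes to the deductible. Traveler owes $326 (running OOP $326).
Claim 2 ($528): $22 finishes the deductible; $506 goes to coinsurance; 50% of $506 = $253. Traveler owes $275 (running OOP $601).
Claim 3 ($266): deductible met; 50% of $266 = $133. Traveler owes $133 (running OOP $734).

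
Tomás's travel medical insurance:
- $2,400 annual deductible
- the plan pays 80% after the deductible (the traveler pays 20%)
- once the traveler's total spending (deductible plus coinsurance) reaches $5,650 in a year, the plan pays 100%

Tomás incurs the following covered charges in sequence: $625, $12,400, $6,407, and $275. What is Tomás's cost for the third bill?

$1,125

#1 ($625): entire amount goes to the deductible. Cost to traveler: $625. OOP to date $625.
#2 ($12,400): deductible takes $1,775, $10,625 remains; traveler's 20% is $2,125. Traveler owes $3,900 (running OOP $4,525).
#3 ($6,407): deductible met; 20% of $6,407 = $1,281.40. That would push OOP to $5,806.40, over the $5,650 cap, so traveler pays $5,650 − $4,525 = $1,125.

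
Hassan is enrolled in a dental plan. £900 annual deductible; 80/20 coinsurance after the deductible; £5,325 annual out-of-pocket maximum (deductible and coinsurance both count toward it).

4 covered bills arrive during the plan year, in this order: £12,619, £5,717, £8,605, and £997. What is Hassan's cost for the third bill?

Bill 1, £12,619: £900 finishes the deductible; £11,719 goes to coinsurance; 20% of £11,719 = £2,343.80. Cost to patient: £3,243.80. OOP to date £3,243.80.
Bill 2, £5,717: deductible met; 20% of £5,717 = £1,143.40. Cost to patient: £1,143.40. OOP to date £4,387.20.
Bill 3, £8,605: deductible already satisfied, so patient's share is 20% × £8,605 = £1,721. That would push OOP to £6,108.20, over the £5,325 cap, so patient pays £5,325 − £4,387.20 = £937.80.

£937.80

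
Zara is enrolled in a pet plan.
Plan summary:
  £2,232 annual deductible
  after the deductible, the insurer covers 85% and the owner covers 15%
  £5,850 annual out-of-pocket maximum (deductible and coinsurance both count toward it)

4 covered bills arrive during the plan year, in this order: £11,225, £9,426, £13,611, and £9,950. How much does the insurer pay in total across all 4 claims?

Bill 1, £11,225: £2,232 finishes the deductible; £8,993 goes to coinsurance; coinsurance £8,993 × 15% = £1,348.95. Cost to owner: £3,580.95. OOP to date £3,580.95. Insurer: £11,225 − £3,580.95 = £7,644.05.
Bill 2, £9,426: 15% coinsurance on £9,426 = £1,413.90. Cost to owner: £1,413.90. OOP to date £4,994.85. Plan pays £9,426 − £1,413.90 = £8,012.10.
Bill 3, £13,611: 15% coinsurance on £13,611 = £2,041.65. OOP would hit £7,036.50 > £5,850, so the cap limits the owner to £5,850 − £4,994.85 = £855.15. Plan pays £13,611 − £855.15 = £12,755.85.
Bill 4, £9,950: deductible already satisfied, so owner's share is 15% × £9,950 = £1,492.50. OOP would hit £7,342.50 > £5,850, so the cap limits the owner to £5,850 − £5,850 = £0. Insurer: £9,950 − £0 = £9,950.
Insurer total: £7,644.05 + £8,012.10 + £12,755.85 + £9,950 = £38,362.

£38,362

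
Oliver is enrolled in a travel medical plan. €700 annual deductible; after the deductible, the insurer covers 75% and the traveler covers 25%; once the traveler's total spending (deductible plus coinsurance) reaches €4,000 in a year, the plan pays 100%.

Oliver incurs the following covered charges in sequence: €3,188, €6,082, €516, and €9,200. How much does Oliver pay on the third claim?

#1 (€3,188): deductible takes €700, €2,488 remains; 25% of €2,488 = €622. Cost to traveler: €1,322. OOP to date €1,322.
#2 (€6,082): deductible met; 25% of €6,082 = €1,520.50. Cost to traveler: €1,520.50. OOP to date €2,842.50.
#3 (€516): deductible met; 25% of €516 = €129. Traveler pays €129; OOP now €2,971.50.

€129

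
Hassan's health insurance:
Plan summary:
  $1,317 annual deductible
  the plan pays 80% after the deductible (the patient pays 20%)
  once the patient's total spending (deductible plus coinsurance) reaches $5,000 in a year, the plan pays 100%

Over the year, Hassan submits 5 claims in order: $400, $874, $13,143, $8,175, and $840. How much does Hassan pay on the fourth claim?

Claim 1 ($400): all of it applies to the deductible. Patient owes $400 (running OOP $400).
Claim 2 ($874): all of it applies to the deductible. Patient owes $874 (running OOP $1,274).
Claim 3 ($13,143): $43 finishes the deductible; $13,100 goes to coinsurance; coinsurance $13,100 × 20% = $2,620. Patient pays $2,663; OOP now $3,937.
Claim 4 ($8,175): 20% coinsurance on $8,175 = $1,635. That would push OOP to $5,572, over the $5,000 cap, so patient pays $5,000 − $3,937 = $1,063.

$1,063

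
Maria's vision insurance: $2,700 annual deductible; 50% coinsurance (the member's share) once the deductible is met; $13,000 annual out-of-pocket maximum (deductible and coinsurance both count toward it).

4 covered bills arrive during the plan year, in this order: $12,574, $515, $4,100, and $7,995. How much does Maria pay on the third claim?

$2,050

Claim 1 ($12,574): $2,700 to deductible, leaving $9,874; member's 50% is $4,937. Member owes $7,637 (running OOP $7,637).
Claim 2 ($515): 50% coinsurance on $515 = $257.50. Cost to member: $257.50. OOP to date $7,894.50.
Claim 3 ($4,100): 50% coinsurance on $4,100 = $2,050. Cost to member: $2,050. OOP to date $9,944.50.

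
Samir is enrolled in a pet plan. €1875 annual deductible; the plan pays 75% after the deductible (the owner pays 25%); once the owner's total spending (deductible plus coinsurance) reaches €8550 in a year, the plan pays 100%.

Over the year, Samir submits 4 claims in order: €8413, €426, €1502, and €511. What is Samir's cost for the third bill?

Claim 1 — €8413: deductible takes €1875, €6538 remains; coinsurance €6538 × 25% = €1634.50. Owner pays €3509.50; OOP now €3509.50.
Claim 2 — €426: 25% coinsurance on €426 = €106.50. Cost to owner: €106.50. OOP to date €3616.
Claim 3 — €1502: 25% coinsurance on €1502 = €375.50. Owner pays €375.50; OOP now €3991.50.

€375.50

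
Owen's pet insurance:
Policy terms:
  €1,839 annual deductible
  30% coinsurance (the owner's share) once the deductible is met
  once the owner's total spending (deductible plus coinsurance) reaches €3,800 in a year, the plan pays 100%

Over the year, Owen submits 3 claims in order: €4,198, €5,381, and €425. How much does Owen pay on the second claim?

€1,253.30

#1 (€4,198): deductible takes €1,839, €2,359 remains; 30% of €2,359 = €707.70. Cost to owner: €2,546.70. OOP to date €2,546.70.
#2 (€5,381): deductible met; 30% of €5,381 = €1,614.30. Adding that to €2,546.70 gives €4,161, past the €3,800 cap; owner pays only €3,800 − €2,546.70 = €1,253.30.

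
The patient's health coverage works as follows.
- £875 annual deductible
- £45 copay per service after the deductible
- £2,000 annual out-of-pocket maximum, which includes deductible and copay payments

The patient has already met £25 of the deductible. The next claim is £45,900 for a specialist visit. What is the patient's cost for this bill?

£895

£25 of the £875 deductible is already met, leaving £850.
The remaining £45,050 (= £45,900 − £850) moves to the copay.
Copay on this service: £45.
So the patient owes £850 + £45 = £895 before any cap.
Total out-of-pocket so far would be £25 + £895 = £920, below the £2,000 cap — no reduction.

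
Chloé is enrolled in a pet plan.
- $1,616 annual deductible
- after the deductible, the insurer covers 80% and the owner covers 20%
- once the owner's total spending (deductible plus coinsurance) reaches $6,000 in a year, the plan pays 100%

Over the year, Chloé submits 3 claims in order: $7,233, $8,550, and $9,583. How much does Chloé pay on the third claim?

Claim 1 — $7,233: deductible takes $1,616, $5,617 remains; coinsurance $5,617 × 20% = $1,123.40. Cost to owner: $2,739.40. OOP to date $2,739.40.
Claim 2 — $8,550: deductible met; 20% of $8,550 = $1,710. Owner pays $1,710; OOP now $4,449.40.
Claim 3 — $9,583: deductible met; 20% of $9,583 = $1,916.60. That would push OOP to $6,366, over the $6,000 cap, so owner pays $6,000 − $4,449.40 = $1,550.60.

$1,550.60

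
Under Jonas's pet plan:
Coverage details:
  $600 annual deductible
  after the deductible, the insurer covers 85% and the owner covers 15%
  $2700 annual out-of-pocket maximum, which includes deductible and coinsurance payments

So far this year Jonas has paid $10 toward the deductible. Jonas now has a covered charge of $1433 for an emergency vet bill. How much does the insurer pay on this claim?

$716.55

Deductible still to meet: $600 − $10 = $590.
The remaining $843 (= $1433 − $590) moves to coinsurance.
Owner's 15% share of $843 is $126.45.
So the owner owes $590 + $126.45 = $716.45 before any cap.
Year-to-date out-of-pocket becomes $10 + $716.45 = $726.45, still under the $2700 maximum, so no cap applies.
The insurer covers the remainder: $1433 − $716.45 = $716.55.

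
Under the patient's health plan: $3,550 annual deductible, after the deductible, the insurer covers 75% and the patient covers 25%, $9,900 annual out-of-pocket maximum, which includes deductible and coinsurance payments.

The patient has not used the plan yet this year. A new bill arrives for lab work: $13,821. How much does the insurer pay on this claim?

$7,703.25

Nothing has been paid toward the $3,550 deductible, so the first $3,550 of this charge is applied there.
The remaining $10,271 (= $13,821 − $3,550) moves to coinsurance.
Coinsurance: $10,271 × 25% = $2,567.75.
That puts the patient's cost at $3,550 + $2,567.75 = $6,117.75 before any cap.
Total out-of-pocket so far would be $0 + $6,117.75 = $6,117.75, below the $9,900 cap — no reduction.
The insurer covers the remainder: $13,821 − $6,117.75 = $7,703.25.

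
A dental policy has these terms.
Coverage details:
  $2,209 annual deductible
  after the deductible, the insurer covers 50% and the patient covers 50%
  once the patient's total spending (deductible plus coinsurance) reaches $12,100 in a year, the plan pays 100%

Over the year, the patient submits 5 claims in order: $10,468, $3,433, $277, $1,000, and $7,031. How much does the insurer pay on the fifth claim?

$3,624.50

#1 ($10,468): $2,209 to deductible, leaving $8,259; coinsurance $8,259 × 50% = $4,129.50. Patient owes $6,338.50 (running OOP $6,338.50). Plan pays $10,468 − $6,338.50 = $4,129.50.
#2 ($3,433): deductible already satisfied, so patient's share is 50% × $3,433 = $1,716.50. Patient pays $1,716.50; OOP now $8,055. Plan pays $3,433 − $1,716.50 = $1,716.50.
#3 ($277): deductible met; 50% of $277 = $138.50. Patient owes $138.50 (running OOP $8,193.50). Plan pays $277 − $138.50 = $138.50.
#4 ($1,000): 50% coinsurance on $1,000 = $500. Patient owes $500 (running OOP $8,693.50). Plan pays $1,000 − $500 = $500.
#5 ($7,031): deductible already satisfied, so patient's share is 50% × $7,031 = $3,515.50. OOP would hit $12,209 > $12,100, so the cap limits the patient to $12,100 − $8,693.50 = $3,406.50. Plan pays $7,031 − $3,406.50 = $3,624.50.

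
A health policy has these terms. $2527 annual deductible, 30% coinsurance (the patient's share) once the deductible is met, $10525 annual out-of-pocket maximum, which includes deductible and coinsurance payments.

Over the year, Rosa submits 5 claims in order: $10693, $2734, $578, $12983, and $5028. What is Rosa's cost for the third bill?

$173.40

Claim 1 — $10693: deductible takes $2527, $8166 remains; patient's 30% is $2449.80. Patient pays $4976.80; OOP now $4976.80.
Claim 2 — $2734: deductible already satisfied, so patient's share is 30% × $2734 = $820.20. Cost to patient: $820.20. OOP to date $5797.
Claim 3 — $578: deductible already satisfied, so patient's share is 30% × $578 = $173.40. Patient owes $173.40 (running OOP $5970.40).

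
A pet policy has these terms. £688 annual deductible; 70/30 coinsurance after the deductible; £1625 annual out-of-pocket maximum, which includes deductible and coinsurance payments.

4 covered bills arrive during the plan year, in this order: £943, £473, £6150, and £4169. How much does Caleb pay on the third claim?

Claim 1 — £943: £688 to deductible, leaving £255; owner's 30% is £76.50. Owner pays £764.50; OOP now £764.50.
Claim 2 — £473: deductible met; 30% of £473 = £141.90. Owner pays £141.90; OOP now £906.40.
Claim 3 — £6150: 30% coinsurance on £6150 = £1845. OOP would hit £2751.40 > £1625, so the cap limits the owner to £1625 − £906.40 = £718.60.

£718.60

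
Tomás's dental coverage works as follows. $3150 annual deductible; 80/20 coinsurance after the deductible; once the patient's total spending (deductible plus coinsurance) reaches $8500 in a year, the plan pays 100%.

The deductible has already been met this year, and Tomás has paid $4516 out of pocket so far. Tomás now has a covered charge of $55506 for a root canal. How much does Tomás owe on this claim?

$3984

The deductible is already satisfied, so the full bill goes to coinsurance.
Patient's 20% share of $55506 is $11101.20.
Adding $11101.20 to the $4516 already spent would give $15617.20, which exceeds the $8500 cap; the patient pays just $8500 − $4516 = $3984.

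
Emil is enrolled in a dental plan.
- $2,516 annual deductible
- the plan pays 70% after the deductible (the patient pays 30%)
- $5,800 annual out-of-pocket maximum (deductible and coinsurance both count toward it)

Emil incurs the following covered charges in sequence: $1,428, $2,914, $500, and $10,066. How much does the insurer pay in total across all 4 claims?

$9,108

Claim 1 — $1,428: entire amount goes to the deductible. Patient pays $1,428; OOP now $1,428. Plan pays $1,428 − $1,428 = $0.
Claim 2 — $2,914: $1,088 finishes the deductible; $1,826 goes to coinsurance; patient's 30% is $547.80. Patient pays $1,635.80; OOP now $3,063.80. Plan pays $2,914 − $1,635.80 = $1,278.20.
Claim 3 — $500: 30% coinsurance on $500 = $150. Patient owes $150 (running OOP $3,213.80). Insurer: $500 − $150 = $350.
Claim 4 — $10,066: deductible already satisfied, so patient's share is 30% × $10,066 = $3,019.80. OOP would hit $6,233.60 > $5,800, so the cap limits the patient to $5,800 − $3,213.80 = $2,586.20. Plan pays $10,066 − $2,586.20 = $7,479.80.
Insurer total: $0 + $1,278.20 + $350 + $7,479.80 = $9,108.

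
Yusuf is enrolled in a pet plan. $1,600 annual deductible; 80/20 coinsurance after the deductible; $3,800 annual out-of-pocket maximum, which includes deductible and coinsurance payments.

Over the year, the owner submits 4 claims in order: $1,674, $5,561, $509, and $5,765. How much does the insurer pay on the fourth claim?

#1 ($1,674): $1,600 finishes the deductible; $74 goes to coinsurance; coinsurance $74 × 20% = $14.80. Owner pays $1,614.80; OOP now $1,614.80. Insurer: $1,674 − $1,614.80 = $59.20.
#2 ($5,561): deductible already satisfied, so owner's share is 20% × $5,561 = $1,112.20. Owner pays $1,112.20; OOP now $2,727. Plan pays $5,561 − $1,112.20 = $4,448.80.
#3 ($509): 20% coinsurance on $509 = $101.80. Cost to owner: $101.80. OOP to date $2,828.80. Plan pays $509 − $101.80 = $407.20.
#4 ($5,765): deductible met; 20% of $5,765 = $1,153. OOP would hit $3,981.80 > $3,800, so the cap limits the owner to $3,800 − $2,828.80 = $971.20. Insurer: $5,765 − $971.20 = $4,793.80.

$4,793.80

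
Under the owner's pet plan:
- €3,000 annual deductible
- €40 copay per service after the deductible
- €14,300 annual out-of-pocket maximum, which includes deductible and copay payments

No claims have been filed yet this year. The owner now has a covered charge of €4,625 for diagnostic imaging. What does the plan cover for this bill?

Nothing has been paid toward the €3,000 deductible, so the first €3,000 of this charge is applied there.
The remaining €1,625 (= €4,625 − €3,000) moves to the copay.
Copay on this service: €40.
Owner responsibility before any cap: €3,000 + €40 = €3,040.
Total out-of-pocket so far would be €0 + €3,040 = €3,040, below the €14,300 cap — no reduction.
The insurer covers the remainder: €4,625 − €3,040 = €1,585.

€1,585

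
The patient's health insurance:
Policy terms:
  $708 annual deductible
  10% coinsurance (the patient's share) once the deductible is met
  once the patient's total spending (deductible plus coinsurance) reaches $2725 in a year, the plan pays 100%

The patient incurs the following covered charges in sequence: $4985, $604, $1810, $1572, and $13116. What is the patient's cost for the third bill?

$181

Claim 1 — $4985: deductible takes $708, $4277 remains; coinsurance $4277 × 10% = $427.70. Patient owes $1135.70 (running OOP $1135.70).
Claim 2 — $604: deductible met; 10% of $604 = $60.40. Patient pays $60.40; OOP now $1196.10.
Claim 3 — $1810: deductible met; 10% of $1810 = $181. Patient pays $181; OOP now $1377.10.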